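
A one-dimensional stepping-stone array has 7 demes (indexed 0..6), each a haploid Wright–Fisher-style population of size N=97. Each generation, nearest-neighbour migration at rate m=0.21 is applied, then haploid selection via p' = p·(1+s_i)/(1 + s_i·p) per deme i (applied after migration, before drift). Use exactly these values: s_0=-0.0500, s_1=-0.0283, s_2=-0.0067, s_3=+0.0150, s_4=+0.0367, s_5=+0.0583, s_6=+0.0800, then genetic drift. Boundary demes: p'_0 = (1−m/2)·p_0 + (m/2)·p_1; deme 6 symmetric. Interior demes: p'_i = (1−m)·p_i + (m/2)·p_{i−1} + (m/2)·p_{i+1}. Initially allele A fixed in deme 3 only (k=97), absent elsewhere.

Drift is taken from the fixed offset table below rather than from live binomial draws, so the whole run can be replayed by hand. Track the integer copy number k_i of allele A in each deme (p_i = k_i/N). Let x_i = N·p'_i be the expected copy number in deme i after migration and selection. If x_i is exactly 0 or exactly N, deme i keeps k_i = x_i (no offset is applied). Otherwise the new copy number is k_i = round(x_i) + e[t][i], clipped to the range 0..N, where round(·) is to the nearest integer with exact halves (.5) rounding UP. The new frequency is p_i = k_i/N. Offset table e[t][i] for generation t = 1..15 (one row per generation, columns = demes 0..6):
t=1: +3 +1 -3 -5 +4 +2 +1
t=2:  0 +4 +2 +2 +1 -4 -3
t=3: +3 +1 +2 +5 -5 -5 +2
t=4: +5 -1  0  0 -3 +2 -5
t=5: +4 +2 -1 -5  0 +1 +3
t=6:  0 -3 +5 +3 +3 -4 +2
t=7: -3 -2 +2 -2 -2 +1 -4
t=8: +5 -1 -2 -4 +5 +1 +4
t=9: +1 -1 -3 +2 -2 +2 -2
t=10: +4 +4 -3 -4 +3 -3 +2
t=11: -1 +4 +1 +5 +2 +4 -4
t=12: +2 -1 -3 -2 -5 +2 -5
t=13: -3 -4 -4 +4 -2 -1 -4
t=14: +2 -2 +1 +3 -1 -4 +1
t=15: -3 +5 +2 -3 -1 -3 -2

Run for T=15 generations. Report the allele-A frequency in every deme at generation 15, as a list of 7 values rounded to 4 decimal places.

[0.0928, 0.1649, 0.1959, 0.2784, 0.2371, 0.1237, 0.0309]

t=0: k=[0 0 0 97 0 0 0]
t=1: x=[0.0000 0.0000 10.1239 76.8686 10.5183 0.0000 0.0000] k=[0 0 7 72 15 0 0]
t=2: x=[0.0000 0.7144 13.0141 59.5329 19.9757 1.6652 0.0000] k=[0 5 15 62 21 0 0]
t=3: x=[0.4989 5.3773 18.7830 53.1180 23.7403 2.3305 0.0000] k=[3 6 21 58 19 0 0]
t=4: x=[3.1546 7.0695 23.1912 50.3806 21.7011 2.1088 0.0000] k=[8 6 23 50 19 4 0]
t=5: x=[7.4303 7.7869 23.9286 44.2681 21.2725 5.4387 0.4534] k=[11 10 23 39 21 6 3]
t=6: x=[10.4087 11.1828 23.1961 35.7655 21.9205 7.6499 3.5704] k=[10 8 28 39 25 4 6]
t=7: x=[9.3477 10.0485 26.9240 36.7141 24.9267 6.7629 6.2235] k=[6 8 29 35 23 8 2]
t=8: x=[5.9184 9.7405 27.2930 33.4355 23.3174 9.4159 2.8343] k=[11 9 25 29 28 10 7]
t=9: x=[10.3078 10.6155 23.6197 28.7754 26.9102 12.1652 7.8528] k=[11 10 21 31 25 14 6]
t=10: x=[10.4087 10.9774 20.7850 29.6255 25.1404 15.0203 7.3458] k=[14 15 18 26 28 12 9]
t=11: x=[13.4979 14.8454 18.4245 25.6499 26.8035 14.0315 9.9835] k=[12 19 19 31 29 18 6]
t=12: x=[12.1782 17.8432 20.1525 29.8367 28.7791 18.7368 7.7941] k=[14 17 17 28 24 21 3]
t=13: x=[13.7003 16.2921 18.0560 26.7122 24.7638 20.3202 5.2600] k=[11 12 14 31 23 19 1]
t=14: x=[10.6105 11.8041 15.4873 28.6748 24.0663 18.3586 3.1138] k=[13 10 16 32 23 14 4]
t=15: x=[12.1301 10.6693 16.9557 29.6808 23.6384 14.5833 5.4314] k=[9 16 19 27 23 12 3]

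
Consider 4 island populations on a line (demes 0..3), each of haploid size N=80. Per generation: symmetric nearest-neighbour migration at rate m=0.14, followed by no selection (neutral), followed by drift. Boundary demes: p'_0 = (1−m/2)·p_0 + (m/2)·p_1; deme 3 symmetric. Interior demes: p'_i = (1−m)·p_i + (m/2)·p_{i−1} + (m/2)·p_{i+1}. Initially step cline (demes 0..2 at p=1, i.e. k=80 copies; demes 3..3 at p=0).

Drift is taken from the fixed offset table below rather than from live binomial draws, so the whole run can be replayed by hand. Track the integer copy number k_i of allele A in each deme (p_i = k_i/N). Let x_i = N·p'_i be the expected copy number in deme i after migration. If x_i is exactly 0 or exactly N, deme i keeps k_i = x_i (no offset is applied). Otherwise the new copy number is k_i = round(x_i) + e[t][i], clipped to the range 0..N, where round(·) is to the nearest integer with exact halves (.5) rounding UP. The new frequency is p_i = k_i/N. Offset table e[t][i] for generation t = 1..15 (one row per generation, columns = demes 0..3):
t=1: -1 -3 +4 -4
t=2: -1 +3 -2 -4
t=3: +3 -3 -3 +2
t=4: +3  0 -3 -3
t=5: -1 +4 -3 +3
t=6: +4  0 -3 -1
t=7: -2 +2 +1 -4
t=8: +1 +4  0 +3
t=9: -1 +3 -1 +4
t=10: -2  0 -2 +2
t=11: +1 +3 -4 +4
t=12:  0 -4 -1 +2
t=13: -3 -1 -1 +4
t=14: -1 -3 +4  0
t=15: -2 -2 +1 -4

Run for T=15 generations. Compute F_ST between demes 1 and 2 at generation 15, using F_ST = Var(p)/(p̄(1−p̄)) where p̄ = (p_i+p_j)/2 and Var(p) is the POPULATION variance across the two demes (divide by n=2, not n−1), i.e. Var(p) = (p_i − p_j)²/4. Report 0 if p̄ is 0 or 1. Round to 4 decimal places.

0.0234

t=0: k=[80 80 80 0]
t=1: x=[80.0000 80.0000 74.4000 5.6000] k=[80 80 78 2]
t=2: x=[80.0000 79.8600 72.8200 7.3200] k=[80 80 71 3]
t=3: x=[80.0000 79.3700 66.8700 7.7600] k=[80 76 64 10]
t=4: x=[79.7200 75.4400 61.0600 13.7800] k=[80 75 58 11]
t=5: x=[79.6500 74.1600 55.9000 14.2900] k=[79 78 53 17]
t=6: x=[78.9300 76.3200 52.2300 19.5200] k=[80 76 49 19]
t=7: x=[79.7200 74.3900 48.7900 21.1000] k=[78 76 50 17]
t=8: x=[77.8600 74.3200 49.5100 19.3100] k=[79 78 50 22]
t=9: x=[78.9300 76.1100 50.0000 23.9600] k=[78 79 49 28]
t=10: x=[78.0700 76.8300 49.6300 29.4700] k=[76 77 48 31]
t=11: x=[76.0700 74.9000 48.8400 32.1900] k=[77 78 45 36]
t=12: x=[77.0700 75.6200 46.6800 36.6300] k=[77 72 46 39]
t=13: x=[76.6500 70.5300 47.3300 39.4900] k=[74 70 46 43]
t=14: x=[73.7200 68.6000 47.4700 43.2100] k=[73 66 51 43]
t=15: x=[72.5100 65.4400 51.4900 43.5600] k=[71 63 52 40]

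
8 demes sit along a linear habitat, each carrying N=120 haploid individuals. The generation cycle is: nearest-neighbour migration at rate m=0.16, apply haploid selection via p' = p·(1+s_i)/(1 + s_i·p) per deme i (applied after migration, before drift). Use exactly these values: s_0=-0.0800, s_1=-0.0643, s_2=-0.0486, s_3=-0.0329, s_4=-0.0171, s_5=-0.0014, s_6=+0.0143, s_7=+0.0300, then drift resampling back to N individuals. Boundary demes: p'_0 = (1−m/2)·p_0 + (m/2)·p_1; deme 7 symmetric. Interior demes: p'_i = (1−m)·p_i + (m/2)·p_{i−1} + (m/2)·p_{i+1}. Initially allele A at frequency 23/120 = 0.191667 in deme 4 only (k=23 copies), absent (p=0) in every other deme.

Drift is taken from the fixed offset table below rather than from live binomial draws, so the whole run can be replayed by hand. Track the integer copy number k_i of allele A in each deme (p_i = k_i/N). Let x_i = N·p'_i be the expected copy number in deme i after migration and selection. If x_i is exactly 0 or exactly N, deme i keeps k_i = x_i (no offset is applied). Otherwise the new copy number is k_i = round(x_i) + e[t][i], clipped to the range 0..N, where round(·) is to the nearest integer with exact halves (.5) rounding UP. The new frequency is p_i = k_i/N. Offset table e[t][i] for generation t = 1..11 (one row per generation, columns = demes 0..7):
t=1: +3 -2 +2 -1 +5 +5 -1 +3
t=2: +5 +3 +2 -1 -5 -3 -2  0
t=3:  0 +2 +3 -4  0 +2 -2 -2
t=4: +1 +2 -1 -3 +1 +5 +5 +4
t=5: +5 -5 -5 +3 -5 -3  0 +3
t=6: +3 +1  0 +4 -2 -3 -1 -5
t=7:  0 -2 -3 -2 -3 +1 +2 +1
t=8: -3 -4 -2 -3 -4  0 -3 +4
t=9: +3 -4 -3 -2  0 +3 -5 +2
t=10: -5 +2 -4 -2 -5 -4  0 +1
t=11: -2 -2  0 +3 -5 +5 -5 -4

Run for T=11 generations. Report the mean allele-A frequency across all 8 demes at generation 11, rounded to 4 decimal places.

0.0135

t=0: k=[0 0 0 0 23 0 0 0]
t=1: x=[0.0000 0.0000 0.0000 1.7804 19.0421 1.8375 0.0000 0.0000] k=[0 0 0 1 24 7 0 0]
t=2: x=[0.0000 0.0000 0.0761 2.6712 20.5051 7.7898 0.5680 0.0000] k=[0 0 2 2 16 5 0 0]
t=3: x=[0.0000 0.1497 1.7519 3.0199 13.7881 5.4727 0.4057 0.0000] k=[0 2 5 0 14 7 0 0]
t=4: x=[0.1472 1.9484 4.1554 1.4706 12.1306 6.9908 0.5680 0.0000] k=[1 4 3 0 13 12 6 0]
t=5: x=[1.1417 3.4502 2.7051 1.2383 11.6967 11.5853 6.0815 0.4943] k=[6 0 0 4 7 9 6 3]
t=6: x=[5.0972 0.4493 0.3045 3.7951 6.8084 8.5888 6.0815 3.3345] k=[8 1 0 8 5 6 5 0]
t=7: x=[6.8789 1.3859 0.6852 6.8992 5.2330 5.8322 4.7443 0.4120] k=[7 0 0 5 2 7 7 1]
t=8: x=[5.9503 0.5241 0.3806 4.2216 2.5958 6.5913 6.6081 1.5238] k=[3 0 0 1 0 7 4 6]
t=9: x=[2.5439 0.2246 0.0761 0.8126 0.6291 6.1918 4.4606 6.0064] k=[6 0 0 0 1 9 0 8]
t=10: x=[5.0972 0.4493 0.0000 0.0774 1.5337 7.6300 1.3792 7.5669] k=[0 2 0 0 0 4 1 9]
t=11: x=[0.1472 1.5734 0.1522 0.0000 0.3145 3.4353 1.9065 8.5928] k=[0 0 0 0 0 8 0 5]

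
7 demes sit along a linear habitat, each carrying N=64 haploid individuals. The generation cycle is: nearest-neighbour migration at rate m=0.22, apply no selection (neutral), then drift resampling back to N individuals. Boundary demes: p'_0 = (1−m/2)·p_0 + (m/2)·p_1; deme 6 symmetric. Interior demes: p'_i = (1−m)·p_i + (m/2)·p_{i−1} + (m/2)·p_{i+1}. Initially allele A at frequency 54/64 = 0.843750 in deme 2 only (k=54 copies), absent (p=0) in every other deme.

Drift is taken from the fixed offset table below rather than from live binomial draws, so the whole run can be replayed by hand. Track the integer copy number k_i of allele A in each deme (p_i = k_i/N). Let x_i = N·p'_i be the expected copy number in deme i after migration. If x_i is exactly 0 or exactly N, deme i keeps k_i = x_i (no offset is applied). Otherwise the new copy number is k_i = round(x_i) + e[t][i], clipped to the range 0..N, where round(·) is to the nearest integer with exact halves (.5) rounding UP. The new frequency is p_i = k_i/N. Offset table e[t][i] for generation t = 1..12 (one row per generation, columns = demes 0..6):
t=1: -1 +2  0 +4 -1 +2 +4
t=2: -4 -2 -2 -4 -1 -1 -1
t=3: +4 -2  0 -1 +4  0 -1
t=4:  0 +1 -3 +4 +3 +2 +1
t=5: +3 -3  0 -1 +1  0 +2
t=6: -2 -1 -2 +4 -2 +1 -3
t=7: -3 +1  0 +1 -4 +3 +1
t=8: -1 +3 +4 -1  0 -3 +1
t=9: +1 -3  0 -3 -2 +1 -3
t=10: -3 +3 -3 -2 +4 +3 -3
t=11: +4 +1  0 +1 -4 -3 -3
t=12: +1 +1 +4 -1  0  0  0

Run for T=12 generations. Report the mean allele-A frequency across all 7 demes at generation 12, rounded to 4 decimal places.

t=0: k=[0 0 54 0 0 0 0]
t=1: x=[0.0000 5.9400 42.1200 5.9400 0.0000 0.0000 0.0000] k=[0 8 42 10 0 0 0]
t=2: x=[0.8800 10.8600 34.7400 12.4200 1.1000 0.0000 0.0000] k=[0 9 33 8 0 0 0]
t=3: x=[0.9900 10.6500 27.6100 9.8700 0.8800 0.0000 0.0000] k=[5 9 28 9 5 0 0]
t=4: x=[5.4400 10.6500 23.8200 10.6500 4.8900 0.5500 0.0000] k=[5 12 21 15 8 3 0]
t=5: x=[5.7700 12.2200 19.3500 14.8900 8.2200 3.2200 0.3300] k=[9 9 19 14 9 3 2]
t=6: x=[9.0000 10.1000 17.3500 14.0000 8.8900 3.5500 2.1100] k=[7 9 15 18 7 5 0]
t=7: x=[7.2200 9.4400 14.6700 16.4600 7.9900 4.6700 0.5500] k=[4 10 15 17 4 8 2]
t=8: x=[4.6600 9.8900 14.6700 15.3500 5.8700 6.9000 2.6600] k=[4 13 19 14 6 4 4]
t=9: x=[4.9900 12.6700 17.7900 13.6700 6.6600 4.2200 4.0000] k=[6 10 18 11 5 5 1]
t=10: x=[6.4400 10.4400 16.3500 11.1100 5.6600 4.5600 1.4400] k=[3 13 13 9 10 8 0]
t=11: x=[4.1000 11.9000 12.5600 9.5500 9.6700 7.3400 0.8800] k=[8 13 13 11 6 4 0]
t=12: x=[8.5500 12.4500 12.7800 10.6700 6.3300 3.7800 0.4400] k=[10 13 17 10 6 4 0]

0.1339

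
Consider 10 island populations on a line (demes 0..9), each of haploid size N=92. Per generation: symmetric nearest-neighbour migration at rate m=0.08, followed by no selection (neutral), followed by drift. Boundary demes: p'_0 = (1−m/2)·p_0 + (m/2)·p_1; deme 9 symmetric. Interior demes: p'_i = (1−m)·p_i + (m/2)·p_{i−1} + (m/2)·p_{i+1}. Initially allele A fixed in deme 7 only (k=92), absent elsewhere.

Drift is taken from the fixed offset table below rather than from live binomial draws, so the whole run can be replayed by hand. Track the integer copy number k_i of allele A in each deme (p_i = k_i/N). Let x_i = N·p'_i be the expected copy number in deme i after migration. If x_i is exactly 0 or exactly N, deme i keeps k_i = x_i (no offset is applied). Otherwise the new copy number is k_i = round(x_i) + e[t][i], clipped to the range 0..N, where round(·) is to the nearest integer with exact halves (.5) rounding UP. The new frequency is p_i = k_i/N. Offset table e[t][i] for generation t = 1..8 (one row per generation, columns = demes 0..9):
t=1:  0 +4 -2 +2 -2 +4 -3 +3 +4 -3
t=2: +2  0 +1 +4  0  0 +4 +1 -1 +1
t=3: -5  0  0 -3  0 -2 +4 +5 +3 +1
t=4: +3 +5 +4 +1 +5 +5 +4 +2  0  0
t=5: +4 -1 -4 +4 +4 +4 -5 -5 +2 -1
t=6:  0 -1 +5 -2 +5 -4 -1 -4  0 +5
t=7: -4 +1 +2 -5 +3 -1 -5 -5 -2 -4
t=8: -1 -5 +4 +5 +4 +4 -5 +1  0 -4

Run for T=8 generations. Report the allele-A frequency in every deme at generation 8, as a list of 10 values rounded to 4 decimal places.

[0.0000, 0.0000, 0.0000, 0.0543, 0.1630, 0.1196, 0.1196, 0.5435, 0.2500, 0.0326]

t=0: k=[0 0 0 0 0 0 0 92 0 0]
t=1: x=[0.0000 0.0000 0.0000 0.0000 0.0000 0.0000 3.6800 84.6400 3.6800 0.0000] k=[0 0 0 0 0 0 1 88 8 0]
t=2: x=[0.0000 0.0000 0.0000 0.0000 0.0000 0.0400 4.4400 81.3200 10.8800 0.3200] k=[0 0 0 0 0 0 8 82 10 1]
t=3: x=[0.0000 0.0000 0.0000 0.0000 0.0000 0.3200 10.6400 76.1600 12.5200 1.3600] k=[0 0 0 0 0 0 15 81 16 2]
t=4: x=[0.0000 0.0000 0.0000 0.0000 0.0000 0.6000 17.0400 75.7600 18.0400 2.5600] k=[0 0 0 0 0 6 21 78 18 3]
t=5: x=[0.0000 0.0000 0.0000 0.0000 0.2400 6.3600 22.6800 73.3200 19.8000 3.6000] k=[0 0 0 0 4 10 18 68 22 3]
t=6: x=[0.0000 0.0000 0.0000 0.1600 4.0800 10.0800 19.6800 64.1600 23.0800 3.7600] k=[0 0 0 0 9 6 19 60 23 9]
t=7: x=[0.0000 0.0000 0.0000 0.3600 8.5200 6.6400 20.1200 56.8800 23.9200 9.5600] k=[0 0 0 0 12 6 15 52 22 6]
t=8: x=[0.0000 0.0000 0.0000 0.4800 11.2800 6.6000 16.1200 49.3200 22.5600 6.6400] k=[0 0 0 5 15 11 11 50 23 3]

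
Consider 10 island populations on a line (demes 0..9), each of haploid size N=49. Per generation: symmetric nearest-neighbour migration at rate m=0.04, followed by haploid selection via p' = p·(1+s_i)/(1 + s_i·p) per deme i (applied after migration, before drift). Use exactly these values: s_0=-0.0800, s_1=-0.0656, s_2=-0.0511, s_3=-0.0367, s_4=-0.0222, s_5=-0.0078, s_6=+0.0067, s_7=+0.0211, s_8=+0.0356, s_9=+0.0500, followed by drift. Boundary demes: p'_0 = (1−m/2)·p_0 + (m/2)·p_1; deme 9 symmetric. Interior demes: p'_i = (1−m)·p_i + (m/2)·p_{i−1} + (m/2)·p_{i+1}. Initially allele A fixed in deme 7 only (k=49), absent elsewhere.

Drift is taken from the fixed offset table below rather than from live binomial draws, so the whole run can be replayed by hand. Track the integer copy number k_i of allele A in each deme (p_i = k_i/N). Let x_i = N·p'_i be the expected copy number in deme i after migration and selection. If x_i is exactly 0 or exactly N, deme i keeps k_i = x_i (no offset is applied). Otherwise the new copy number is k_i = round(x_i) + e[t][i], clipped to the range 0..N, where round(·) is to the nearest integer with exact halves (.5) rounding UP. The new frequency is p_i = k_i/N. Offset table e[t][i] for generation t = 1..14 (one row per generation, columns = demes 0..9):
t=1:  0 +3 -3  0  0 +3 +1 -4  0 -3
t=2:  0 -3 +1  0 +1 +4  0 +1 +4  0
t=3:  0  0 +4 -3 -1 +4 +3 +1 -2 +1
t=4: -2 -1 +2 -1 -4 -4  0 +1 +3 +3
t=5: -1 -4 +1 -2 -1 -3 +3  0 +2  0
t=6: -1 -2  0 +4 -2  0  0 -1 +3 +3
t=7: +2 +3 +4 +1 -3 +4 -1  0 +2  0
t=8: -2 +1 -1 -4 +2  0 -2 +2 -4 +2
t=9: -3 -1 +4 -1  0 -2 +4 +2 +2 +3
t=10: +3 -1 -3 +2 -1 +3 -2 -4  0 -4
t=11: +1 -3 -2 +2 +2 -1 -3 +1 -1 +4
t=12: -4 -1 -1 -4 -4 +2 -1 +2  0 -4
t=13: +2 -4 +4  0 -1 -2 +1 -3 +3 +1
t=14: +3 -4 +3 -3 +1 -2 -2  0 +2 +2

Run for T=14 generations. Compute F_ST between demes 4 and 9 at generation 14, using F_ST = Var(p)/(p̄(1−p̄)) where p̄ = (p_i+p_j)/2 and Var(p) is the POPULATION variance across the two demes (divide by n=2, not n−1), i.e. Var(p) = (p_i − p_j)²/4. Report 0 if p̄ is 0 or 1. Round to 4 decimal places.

t=0: k=[0 0 0 0 0 0 0 49 0 0]
t=1: x=[0.0000 0.0000 0.0000 0.0000 0.0000 0.0000 0.9864 47.0789 1.0142 0.0000] k=[0 0 0 0 0 0 2 43 1 0]
t=2: x=[0.0000 0.0000 0.0000 0.0000 0.0000 0.0397 2.7976 41.4740 1.8823 0.0210] k=[0 0 0 0 0 4 3 42 6 0]
t=3: x=[0.0000 0.0000 0.0000 0.0000 0.0782 3.8720 3.8235 40.6457 6.8023 0.1260] k=[0 0 0 0 0 8 7 42 5 1]
t=4: x=[0.0000 0.0000 0.0000 0.0000 0.1565 7.7687 7.7635 40.7049 5.8375 1.1328] k=[0 0 0 0 0 4 8 42 9 4]
t=5: x=[0.0000 0.0000 0.0000 0.0000 0.0782 3.9713 8.6475 40.8035 9.8320 4.2871] k=[0 0 0 0 0 1 12 41 12 4]
t=6: x=[0.0000 0.0000 0.0000 0.0000 0.0196 1.1909 12.4218 39.9945 12.7471 4.3495] k=[0 0 0 0 0 1 12 39 16 7]
t=7: x=[0.0000 0.0000 0.0000 0.0000 0.0196 1.1909 12.3817 38.1771 16.6625 7.4842] k=[0 0 0 0 0 5 11 38 19 7]
t=8: x=[0.0000 0.0000 0.0000 0.0000 0.0978 4.9848 11.4786 37.2673 19.5495 7.5463] k=[0 0 0 0 2 5 9 39 16 10]
t=9: x=[0.0000 0.0000 0.0000 0.0385 1.9770 4.9848 9.5713 38.1178 16.7232 10.5174] k=[0 0 0 0 2 3 14 40 19 14]
t=10: x=[0.0000 0.0000 0.0000 0.0385 1.9378 3.1767 14.3677 39.2244 19.7308 14.5950] k=[0 0 0 2 1 6 12 35 20 11]
t=11: x=[0.0000 0.0000 0.0380 1.8715 1.0957 5.9788 12.4018 34.4545 20.5361 11.6066] k=[0 0 0 4 3 5 9 35 20 16]
t=12: x=[0.0000 0.0000 0.0759 3.7679 2.9962 5.0047 9.4910 34.3950 20.6367 16.6114] k=[0 0 0 0 0 7 8 36 21 13]
t=13: x=[0.0000 0.0000 0.0000 0.0000 0.1369 6.8338 8.5872 35.3466 21.5614 13.6349] k=[0 0 0 0 0 5 10 32 25 15]
t=14: x=[0.0000 0.0000 0.0000 0.0000 0.0978 4.9650 10.3946 31.6547 25.3682 15.7162] k=[0 0 0 0 1 3 8 32 27 18]

0.1925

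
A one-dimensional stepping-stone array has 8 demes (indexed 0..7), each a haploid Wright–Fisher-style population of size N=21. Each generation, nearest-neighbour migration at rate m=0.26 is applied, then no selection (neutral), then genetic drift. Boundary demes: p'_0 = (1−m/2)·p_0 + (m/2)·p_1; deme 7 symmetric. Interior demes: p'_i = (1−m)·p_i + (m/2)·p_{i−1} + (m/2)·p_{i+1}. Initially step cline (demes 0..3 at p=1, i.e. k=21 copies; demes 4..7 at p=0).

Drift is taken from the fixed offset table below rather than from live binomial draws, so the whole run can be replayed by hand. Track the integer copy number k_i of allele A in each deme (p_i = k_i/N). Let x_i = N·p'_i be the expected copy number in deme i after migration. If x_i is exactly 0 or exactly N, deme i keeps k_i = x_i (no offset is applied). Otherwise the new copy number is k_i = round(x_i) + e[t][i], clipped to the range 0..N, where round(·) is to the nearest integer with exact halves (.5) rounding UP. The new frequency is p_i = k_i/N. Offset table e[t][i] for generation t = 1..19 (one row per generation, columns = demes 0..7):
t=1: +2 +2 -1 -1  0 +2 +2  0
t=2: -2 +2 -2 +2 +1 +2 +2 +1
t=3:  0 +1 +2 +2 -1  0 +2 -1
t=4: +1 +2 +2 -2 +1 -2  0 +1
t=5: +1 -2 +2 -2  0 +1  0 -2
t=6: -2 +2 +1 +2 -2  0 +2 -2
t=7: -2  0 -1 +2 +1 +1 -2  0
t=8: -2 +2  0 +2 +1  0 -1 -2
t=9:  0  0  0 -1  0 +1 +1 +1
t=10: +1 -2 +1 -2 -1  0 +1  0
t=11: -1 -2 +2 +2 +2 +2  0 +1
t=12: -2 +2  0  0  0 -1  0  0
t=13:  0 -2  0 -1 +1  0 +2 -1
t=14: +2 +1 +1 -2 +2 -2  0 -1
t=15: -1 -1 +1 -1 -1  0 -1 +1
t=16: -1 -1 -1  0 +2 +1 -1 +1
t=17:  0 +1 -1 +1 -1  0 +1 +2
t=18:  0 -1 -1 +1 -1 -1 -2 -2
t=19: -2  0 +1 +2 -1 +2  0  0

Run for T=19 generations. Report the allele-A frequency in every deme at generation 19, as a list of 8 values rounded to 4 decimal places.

[0.7619, 0.8095, 0.7619, 0.7619, 0.3810, 0.3810, 0.1429, 0.1429]

t=0: k=[21 21 21 21 0 0 0 0]
t=1: x=[21.0000 21.0000 21.0000 18.2700 2.7300 0.0000 0.0000 0.0000] k=[21 21 21 17 3 0 0 0]
t=2: x=[21.0000 21.0000 20.4800 15.7000 4.4300 0.3900 0.0000 0.0000] k=[21 21 18 18 5 2 0 0]
t=3: x=[21.0000 20.6100 18.3900 16.3100 6.3000 2.1300 0.2600 0.0000] k=[21 21 20 18 5 2 2 0]
t=4: x=[21.0000 20.8700 19.8700 16.5700 6.3000 2.3900 1.7400 0.2600] k=[21 21 21 15 7 0 2 1]
t=5: x=[21.0000 21.0000 20.2200 14.7400 7.1300 1.1700 1.6100 1.1300] k=[21 21 21 13 7 2 2 0]
t=6: x=[21.0000 21.0000 19.9600 13.2600 7.1300 2.6500 1.7400 0.2600] k=[21 21 21 15 5 3 4 0]
t=7: x=[21.0000 21.0000 20.2200 14.4800 6.0400 3.3900 3.3500 0.5200] k=[21 21 19 16 7 4 1 1]
t=8: x=[21.0000 20.7400 18.8700 15.2200 7.7800 4.0000 1.3900 1.0000] k=[21 21 19 17 9 4 0 0]
t=9: x=[21.0000 20.7400 19.0000 16.2200 9.3900 4.1300 0.5200 0.0000] k=[21 21 19 15 9 5 2 0]
t=10: x=[21.0000 20.7400 18.7400 14.7400 9.2600 5.1300 2.1300 0.2600] k=[21 19 20 13 8 5 3 0]
t=11: x=[20.7400 19.3900 18.9600 13.2600 8.2600 5.1300 2.8700 0.3900] k=[20 17 21 15 10 7 3 1]
t=12: x=[19.6100 17.9100 19.7000 15.1300 10.2600 6.8700 3.2600 1.2600] k=[18 20 20 15 10 6 3 1]
t=13: x=[18.2600 19.7400 19.3500 15.0000 10.1300 6.1300 3.1300 1.2600] k=[18 18 19 14 11 6 5 0]
t=14: x=[18.0000 18.1300 18.2200 14.2600 10.7400 6.5200 4.4800 0.6500] k=[20 19 19 12 13 5 4 0]
t=15: x=[19.8700 19.1300 18.0900 13.0400 11.8300 5.9100 3.6100 0.5200] k=[19 18 19 12 11 6 3 2]
t=16: x=[18.8700 18.2600 17.9600 12.7800 10.4800 6.2600 3.2600 2.1300] k=[18 17 17 13 12 7 2 3]
t=17: x=[17.8700 17.1300 16.4800 13.3900 11.4800 7.0000 2.7800 2.8700] k=[18 18 15 14 10 7 4 5]
t=18: x=[18.0000 17.6100 15.2600 13.6100 10.1300 7.0000 4.5200 4.8700] k=[18 17 14 15 9 6 3 3]
t=19: x=[17.8700 16.7400 14.5200 14.0900 9.3900 6.0000 3.3900 3.0000] k=[16 17 16 16 8 8 3 3]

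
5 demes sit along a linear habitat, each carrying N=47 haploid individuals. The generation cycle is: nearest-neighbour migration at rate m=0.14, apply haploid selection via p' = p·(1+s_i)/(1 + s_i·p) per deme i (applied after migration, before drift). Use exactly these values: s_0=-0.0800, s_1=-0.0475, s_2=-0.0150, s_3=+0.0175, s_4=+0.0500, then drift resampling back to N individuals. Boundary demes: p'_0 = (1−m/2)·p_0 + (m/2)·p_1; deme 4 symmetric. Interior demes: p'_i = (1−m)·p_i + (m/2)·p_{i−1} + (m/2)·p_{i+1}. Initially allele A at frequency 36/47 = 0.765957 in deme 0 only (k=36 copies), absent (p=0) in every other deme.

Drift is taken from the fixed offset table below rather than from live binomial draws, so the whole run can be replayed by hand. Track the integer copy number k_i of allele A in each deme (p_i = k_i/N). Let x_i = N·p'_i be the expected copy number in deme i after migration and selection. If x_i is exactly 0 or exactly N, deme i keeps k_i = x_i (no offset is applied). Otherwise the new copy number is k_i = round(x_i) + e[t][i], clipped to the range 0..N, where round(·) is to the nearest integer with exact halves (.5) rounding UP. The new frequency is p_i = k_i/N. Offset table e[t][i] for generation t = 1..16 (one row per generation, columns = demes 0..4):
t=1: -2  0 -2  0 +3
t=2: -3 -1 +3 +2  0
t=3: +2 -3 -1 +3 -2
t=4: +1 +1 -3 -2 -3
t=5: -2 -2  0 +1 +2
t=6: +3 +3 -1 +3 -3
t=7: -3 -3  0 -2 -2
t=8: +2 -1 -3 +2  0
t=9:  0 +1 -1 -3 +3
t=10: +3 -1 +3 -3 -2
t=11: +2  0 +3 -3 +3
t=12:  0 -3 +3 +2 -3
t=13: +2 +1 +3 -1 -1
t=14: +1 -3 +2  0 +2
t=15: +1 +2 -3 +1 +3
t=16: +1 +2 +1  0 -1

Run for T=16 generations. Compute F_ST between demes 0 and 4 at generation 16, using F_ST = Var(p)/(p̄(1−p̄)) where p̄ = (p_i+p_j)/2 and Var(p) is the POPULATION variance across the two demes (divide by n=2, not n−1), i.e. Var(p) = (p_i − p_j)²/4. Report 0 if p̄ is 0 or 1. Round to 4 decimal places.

t=0: k=[36 0 0 0 0]
t=1: x=[32.6630 2.4064 0.0000 0.0000 0.0000] k=[31 2 0 0 0]
t=2: x=[28.0348 3.7198 0.1379 0.0000 0.0000] k=[25 3 3 0 0]
t=3: x=[22.4809 4.3443 2.7506 0.2137 0.0000] k=[24 1 2 3 0]
t=4: x=[21.4149 2.5596 1.9713 2.7648 0.2205] k=[22 4 0 1 0]
t=5: x=[19.7790 4.7674 0.3448 0.8748 0.0735] k=[18 3 0 2 2]
t=6: x=[16.0573 3.6718 0.3448 1.8912 2.0955] k=[19 7 0 5 0]
t=7: x=[17.2401 7.0533 0.8276 4.3683 0.3674] k=[14 4 1 2 0]
t=8: x=[12.5194 4.2962 1.2613 1.8201 0.1470] k=[15 3 0 4 0]
t=9: x=[13.3489 3.4703 0.4827 3.4957 0.2939] k=[13 4 0 0 3]
t=10: x=[11.6252 4.1617 0.2758 0.2137 2.9208] k=[15 3 3 0 1]
t=11: x=[13.3489 3.6718 2.7506 0.2849 0.9755] k=[15 4 6 0 4]
t=12: x=[13.4166 4.7001 5.3677 0.7121 3.8906] k=[13 2 8 3 1]
t=13: x=[11.4908 3.0483 7.1380 3.2623 1.1956] k=[13 4 10 2 0]
t=14: x=[11.6252 4.8348 8.9104 2.4601 0.1470] k=[13 2 11 2 2]
t=15: x=[11.4908 3.2497 9.6238 2.6734 2.0955] k=[12 5 7 4 5]
t=16: x=[10.8008 5.3933 6.5642 4.3480 5.1495] k=[12 7 8 4 4]

0.0513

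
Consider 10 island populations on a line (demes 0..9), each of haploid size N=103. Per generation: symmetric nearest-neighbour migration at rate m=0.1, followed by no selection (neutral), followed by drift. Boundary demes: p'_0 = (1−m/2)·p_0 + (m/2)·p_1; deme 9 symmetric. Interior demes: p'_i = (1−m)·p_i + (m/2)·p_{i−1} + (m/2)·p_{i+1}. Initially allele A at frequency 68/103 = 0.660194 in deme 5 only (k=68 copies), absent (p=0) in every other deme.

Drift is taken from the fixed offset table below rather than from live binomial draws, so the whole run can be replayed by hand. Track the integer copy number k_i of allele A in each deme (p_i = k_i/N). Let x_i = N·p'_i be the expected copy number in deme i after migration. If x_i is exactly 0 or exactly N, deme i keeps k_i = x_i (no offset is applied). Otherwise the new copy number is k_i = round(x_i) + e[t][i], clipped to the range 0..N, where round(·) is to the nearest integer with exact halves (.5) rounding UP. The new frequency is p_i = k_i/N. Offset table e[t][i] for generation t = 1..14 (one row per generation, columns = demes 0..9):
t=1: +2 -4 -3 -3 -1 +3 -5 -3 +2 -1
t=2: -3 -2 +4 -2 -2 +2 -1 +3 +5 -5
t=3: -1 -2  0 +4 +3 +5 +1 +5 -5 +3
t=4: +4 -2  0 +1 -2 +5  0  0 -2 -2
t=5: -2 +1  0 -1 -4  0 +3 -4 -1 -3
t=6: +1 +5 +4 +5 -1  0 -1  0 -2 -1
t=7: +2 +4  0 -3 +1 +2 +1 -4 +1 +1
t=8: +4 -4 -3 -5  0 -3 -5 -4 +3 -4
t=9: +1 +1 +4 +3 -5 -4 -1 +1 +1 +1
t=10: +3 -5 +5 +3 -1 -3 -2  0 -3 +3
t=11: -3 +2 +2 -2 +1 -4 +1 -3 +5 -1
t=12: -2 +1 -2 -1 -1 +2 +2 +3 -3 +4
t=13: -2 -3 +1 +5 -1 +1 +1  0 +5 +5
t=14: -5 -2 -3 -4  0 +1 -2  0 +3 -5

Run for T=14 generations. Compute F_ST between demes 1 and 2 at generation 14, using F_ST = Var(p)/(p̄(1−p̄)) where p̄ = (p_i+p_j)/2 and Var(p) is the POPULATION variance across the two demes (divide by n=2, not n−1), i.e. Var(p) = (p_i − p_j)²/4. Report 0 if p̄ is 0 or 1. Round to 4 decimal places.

0.0300

t=0: k=[0 0 0 0 0 68 0 0 0 0]
t=1: x=[0.0000 0.0000 0.0000 0.0000 3.4000 61.2000 3.4000 0.0000 0.0000 0.0000] k=[0 0 0 0 2 64 0 0 0 0]
t=2: x=[0.0000 0.0000 0.0000 0.1000 5.0000 57.7000 3.2000 0.0000 0.0000 0.0000] k=[0 0 0 0 3 60 2 0 0 0]
t=3: x=[0.0000 0.0000 0.0000 0.1500 5.7000 54.2500 4.8000 0.1000 0.0000 0.0000] k=[0 0 0 4 9 59 6 5 0 0]
t=4: x=[0.0000 0.0000 0.2000 4.0500 11.2500 53.8500 8.6000 4.8000 0.2500 0.0000] k=[0 0 0 5 9 59 9 5 0 0]
t=5: x=[0.0000 0.0000 0.2500 4.9500 11.3000 54.0000 11.3000 4.9500 0.2500 0.0000] k=[0 0 0 4 7 54 14 1 0 0]
t=6: x=[0.0000 0.0000 0.2000 3.9500 9.2000 49.6500 15.3500 1.6000 0.0500 0.0000] k=[0 0 4 9 8 50 14 2 0 0]
t=7: x=[0.0000 0.2000 4.0500 8.7000 10.1500 46.1000 15.2000 2.5000 0.1000 0.0000] k=[0 4 4 6 11 48 16 0 1 0]
t=8: x=[0.2000 3.8000 4.1000 6.1500 12.6000 44.5500 16.8000 0.8500 0.9000 0.0500] k=[4 0 1 1 13 42 12 0 4 0]
t=9: x=[3.8000 0.2500 0.9500 1.6000 13.8500 39.0500 12.9000 0.8000 3.6000 0.2000] k=[5 1 5 5 9 35 12 2 5 1]
t=10: x=[4.8000 1.4000 4.8000 5.2000 10.1000 32.5500 12.6500 2.6500 4.6500 1.2000] k=[8 0 10 8 9 30 11 3 2 4]
t=11: x=[7.6000 0.9000 9.4000 8.1500 10.0000 28.0000 11.5500 3.3500 2.1500 3.9000] k=[5 3 11 6 11 24 13 0 7 3]
t=12: x=[4.9000 3.5000 10.3500 6.5000 11.4000 22.8000 12.9000 1.0000 6.4500 3.2000] k=[3 5 8 6 10 25 15 4 3 7]
t=13: x=[3.1000 5.0500 7.7500 6.3000 10.5500 23.7500 14.9500 4.5000 3.2500 6.8000] k=[1 2 9 11 10 25 16 5 8 12]
t=14: x=[1.0500 2.3000 8.7500 10.8500 10.8000 23.8000 15.9000 5.7000 8.0500 11.8000] k=[0 0 6 7 11 25 14 6 11 7]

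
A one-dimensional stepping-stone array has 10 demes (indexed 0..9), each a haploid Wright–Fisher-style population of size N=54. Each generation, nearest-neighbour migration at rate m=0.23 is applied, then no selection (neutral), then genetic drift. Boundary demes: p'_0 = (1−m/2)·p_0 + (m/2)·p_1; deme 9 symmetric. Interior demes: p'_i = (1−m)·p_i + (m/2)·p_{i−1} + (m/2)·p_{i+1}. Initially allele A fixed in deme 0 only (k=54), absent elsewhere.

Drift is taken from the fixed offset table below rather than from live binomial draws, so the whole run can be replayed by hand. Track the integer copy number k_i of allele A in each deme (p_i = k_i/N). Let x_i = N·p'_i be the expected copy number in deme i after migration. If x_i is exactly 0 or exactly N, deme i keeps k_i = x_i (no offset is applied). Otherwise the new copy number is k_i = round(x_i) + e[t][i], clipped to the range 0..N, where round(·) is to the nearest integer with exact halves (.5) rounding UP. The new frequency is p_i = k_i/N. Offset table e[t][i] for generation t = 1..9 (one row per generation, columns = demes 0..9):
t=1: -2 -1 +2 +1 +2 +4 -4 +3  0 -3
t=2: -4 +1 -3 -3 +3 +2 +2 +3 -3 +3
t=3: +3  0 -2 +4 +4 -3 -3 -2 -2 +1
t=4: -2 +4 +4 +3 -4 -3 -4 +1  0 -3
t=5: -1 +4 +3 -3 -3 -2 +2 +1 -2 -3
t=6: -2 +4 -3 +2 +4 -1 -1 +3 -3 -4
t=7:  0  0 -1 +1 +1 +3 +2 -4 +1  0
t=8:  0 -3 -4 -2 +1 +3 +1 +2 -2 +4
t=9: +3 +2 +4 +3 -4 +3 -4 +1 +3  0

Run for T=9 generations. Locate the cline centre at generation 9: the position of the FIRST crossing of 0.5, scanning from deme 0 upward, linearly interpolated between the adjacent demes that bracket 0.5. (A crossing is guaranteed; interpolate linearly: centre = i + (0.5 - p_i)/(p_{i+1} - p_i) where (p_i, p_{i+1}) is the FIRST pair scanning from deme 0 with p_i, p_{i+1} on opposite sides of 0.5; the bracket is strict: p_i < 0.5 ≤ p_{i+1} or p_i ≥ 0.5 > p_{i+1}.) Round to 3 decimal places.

t=0: k=[54 0 0 0 0 0 0 0 0 0]
t=1: x=[47.7900 6.2100 0.0000 0.0000 0.0000 0.0000 0.0000 0.0000 0.0000 0.0000] k=[46 5 0 0 0 0 0 0 0 0]
t=2: x=[41.2850 9.1400 0.5750 0.0000 0.0000 0.0000 0.0000 0.0000 0.0000 0.0000] k=[37 10 0 0 0 0 0 0 0 0]
t=3: x=[33.8950 11.9550 1.1500 0.0000 0.0000 0.0000 0.0000 0.0000 0.0000 0.0000] k=[37 12 0 0 0 0 0 0 0 0]
t=4: x=[34.1250 13.4950 1.3800 0.0000 0.0000 0.0000 0.0000 0.0000 0.0000 0.0000] k=[32 17 5 0 0 0 0 0 0 0]
t=5: x=[30.2750 17.3450 5.8050 0.5750 0.0000 0.0000 0.0000 0.0000 0.0000 0.0000] k=[29 21 9 0 0 0 0 0 0 0]
t=6: x=[28.0800 20.5400 9.3450 1.0350 0.0000 0.0000 0.0000 0.0000 0.0000 0.0000] k=[26 25 6 3 0 0 0 0 0 0]
t=7: x=[25.8850 22.9300 7.8400 3.0000 0.3450 0.0000 0.0000 0.0000 0.0000 0.0000] k=[26 23 7 4 1 0 0 0 0 0]
t=8: x=[25.6550 21.5050 8.4950 4.0000 1.2300 0.1150 0.0000 0.0000 0.0000 0.0000] k=[26 19 4 2 2 3 0 0 0 0]
t=9: x=[25.1950 18.0800 5.4950 2.2300 2.1150 2.5400 0.3450 0.0000 0.0000 0.0000] k=[28 20 9 5 0 6 0 0 0 0]

0.125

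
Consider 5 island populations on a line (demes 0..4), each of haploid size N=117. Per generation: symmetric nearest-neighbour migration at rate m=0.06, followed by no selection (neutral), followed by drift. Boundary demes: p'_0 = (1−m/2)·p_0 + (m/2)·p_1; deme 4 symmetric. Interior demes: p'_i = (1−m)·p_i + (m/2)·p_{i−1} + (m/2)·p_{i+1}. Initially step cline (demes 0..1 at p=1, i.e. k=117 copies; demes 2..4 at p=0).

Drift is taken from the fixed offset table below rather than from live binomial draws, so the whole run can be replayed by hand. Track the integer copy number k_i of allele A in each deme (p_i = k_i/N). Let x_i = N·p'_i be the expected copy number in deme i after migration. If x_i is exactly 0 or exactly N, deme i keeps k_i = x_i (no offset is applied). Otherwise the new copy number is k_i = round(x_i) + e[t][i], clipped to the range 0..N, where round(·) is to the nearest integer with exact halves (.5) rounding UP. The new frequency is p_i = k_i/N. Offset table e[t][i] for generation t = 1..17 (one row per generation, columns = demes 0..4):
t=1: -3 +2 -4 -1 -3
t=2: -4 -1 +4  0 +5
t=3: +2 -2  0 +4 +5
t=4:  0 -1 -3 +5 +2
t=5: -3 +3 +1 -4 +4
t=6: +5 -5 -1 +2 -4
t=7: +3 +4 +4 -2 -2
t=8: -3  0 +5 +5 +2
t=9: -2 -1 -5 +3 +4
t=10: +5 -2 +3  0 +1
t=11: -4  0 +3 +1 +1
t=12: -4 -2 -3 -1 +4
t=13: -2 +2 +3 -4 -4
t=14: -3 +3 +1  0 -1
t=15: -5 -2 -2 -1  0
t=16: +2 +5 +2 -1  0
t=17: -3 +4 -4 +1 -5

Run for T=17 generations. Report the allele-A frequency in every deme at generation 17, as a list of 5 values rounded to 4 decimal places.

t=0: k=[117 117 0 0 0]
t=1: x=[117.0000 113.4900 3.5100 0.0000 0.0000] k=[117 115 0 0 0]
t=2: x=[116.9400 111.6100 3.4500 0.0000 0.0000] k=[113 111 7 0 0]
t=3: x=[112.9400 107.9400 9.9100 0.2100 0.0000] k=[115 106 10 4 0]
t=4: x=[114.7300 103.3900 12.7000 4.0600 0.1200] k=[115 102 10 9 2]
t=5: x=[114.6100 99.6300 12.7300 8.8200 2.2100] k=[112 103 14 5 6]
t=6: x=[111.7300 100.6000 16.4000 5.3000 5.9700] k=[117 96 15 7 2]
t=7: x=[116.3700 94.2000 17.1900 7.0900 2.1500] k=[117 98 21 5 0]
t=8: x=[116.4300 96.2600 22.8300 5.3300 0.1500] k=[113 96 28 10 2]
t=9: x=[112.4900 94.4700 29.5000 10.3000 2.2400] k=[110 93 25 13 6]
t=10: x=[109.4900 91.4700 26.6800 13.1500 6.2100] k=[114 89 30 13 7]
t=11: x=[113.2500 87.9800 31.2600 13.3300 7.1800] k=[109 88 34 14 8]
t=12: x=[108.3700 87.0100 35.0200 14.4200 8.1800] k=[104 85 32 13 12]
t=13: x=[103.4300 83.9800 33.0200 13.5400 12.0300] k=[101 86 36 10 8]
t=14: x=[100.5500 84.9500 36.7200 10.7200 8.0600] k=[98 88 38 11 7]
t=15: x=[97.7000 86.8000 38.6900 11.6900 7.1200] k=[93 85 37 11 7]
t=16: x=[92.7600 83.8000 37.6600 11.6600 7.1200] k=[95 89 40 11 7]
t=17: x=[94.8200 87.7100 40.6000 11.7500 7.1200] k=[92 92 37 13 2]

[0.7863, 0.7863, 0.3162, 0.1111, 0.0171]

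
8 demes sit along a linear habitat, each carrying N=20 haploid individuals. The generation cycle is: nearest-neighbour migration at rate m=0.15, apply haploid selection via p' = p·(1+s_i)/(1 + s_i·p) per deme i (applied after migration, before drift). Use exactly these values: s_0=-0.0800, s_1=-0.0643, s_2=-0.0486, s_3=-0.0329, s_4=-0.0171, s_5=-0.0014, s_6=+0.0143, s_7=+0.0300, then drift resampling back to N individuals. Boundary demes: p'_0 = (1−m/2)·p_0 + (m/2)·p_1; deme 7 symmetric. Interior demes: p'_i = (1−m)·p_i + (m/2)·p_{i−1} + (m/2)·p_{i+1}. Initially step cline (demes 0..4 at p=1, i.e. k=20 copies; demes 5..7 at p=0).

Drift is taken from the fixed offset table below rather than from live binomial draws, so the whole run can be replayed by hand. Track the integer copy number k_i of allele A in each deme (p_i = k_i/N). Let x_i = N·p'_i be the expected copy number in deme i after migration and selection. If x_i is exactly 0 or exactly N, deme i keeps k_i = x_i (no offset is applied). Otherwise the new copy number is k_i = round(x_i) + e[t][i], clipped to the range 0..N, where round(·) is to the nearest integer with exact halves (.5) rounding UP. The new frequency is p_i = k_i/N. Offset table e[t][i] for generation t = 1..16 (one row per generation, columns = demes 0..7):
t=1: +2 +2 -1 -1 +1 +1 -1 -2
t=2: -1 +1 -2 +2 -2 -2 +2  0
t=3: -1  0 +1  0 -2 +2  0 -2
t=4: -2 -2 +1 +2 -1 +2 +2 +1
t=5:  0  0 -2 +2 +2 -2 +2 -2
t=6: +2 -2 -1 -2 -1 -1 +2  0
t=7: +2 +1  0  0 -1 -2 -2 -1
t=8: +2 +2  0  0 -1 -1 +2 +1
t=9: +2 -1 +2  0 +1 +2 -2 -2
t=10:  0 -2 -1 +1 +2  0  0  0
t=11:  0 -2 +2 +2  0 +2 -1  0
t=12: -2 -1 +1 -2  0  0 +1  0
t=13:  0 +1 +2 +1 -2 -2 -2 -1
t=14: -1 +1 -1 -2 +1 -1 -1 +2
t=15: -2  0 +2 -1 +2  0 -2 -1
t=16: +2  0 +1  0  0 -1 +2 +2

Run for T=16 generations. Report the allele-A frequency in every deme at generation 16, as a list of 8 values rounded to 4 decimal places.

[0.8500, 0.9500, 1.0000, 0.8000, 0.7000, 0.2500, 0.1500, 0.1500]

t=0: k=[20 20 20 20 20 0 0 0]
t=1: x=[20.0000 20.0000 20.0000 20.0000 18.4759 1.4981 0.0000 0.0000] k=[20 20 20 20 19 2 0 0]
t=2: x=[20.0000 20.0000 20.0000 19.9225 17.7660 3.1213 0.1521 0.0000] k=[20 20 20 20 16 1 2 0]
t=3: x=[20.0000 20.0000 20.0000 19.6900 15.1116 2.1973 1.7981 0.1545] k=[20 20 20 20 13 4 2 0]
t=4: x=[20.0000 20.0000 20.0000 19.4576 12.7706 4.5201 2.0257 0.1545] k=[20 20 20 20 12 7 4 1]
t=5: x=[20.0000 20.0000 20.0000 19.3802 12.1429 7.1436 4.0456 1.2594] k=[20 20 20 20 14 5 6 0]
t=6: x=[20.0000 20.0000 20.0000 19.5350 13.7008 5.7443 5.5316 0.4632] k=[20 20 20 18 13 5 8 0]
t=7: x=[20.0000 20.0000 19.8424 17.7080 12.6952 5.8192 7.2405 0.6174] k=[20 20 20 18 12 4 5 0]
t=8: x=[20.0000 20.0000 19.8424 17.6310 11.7666 4.6700 4.6001 0.3860] k=[20 20 20 18 11 4 7 1]
t=9: x=[20.0000 20.0000 19.8424 17.5541 10.9146 4.7449 6.3866 1.4903] k=[20 20 20 18 12 7 4 0]
t=10: x=[20.0000 20.0000 19.8424 17.6310 11.9923 7.1436 3.9700 0.3089] k=[20 20 19 19 14 7 4 0]
t=11: x=[20.0000 19.9199 19.0300 18.5815 13.7763 7.2935 3.9700 0.3089] k=[20 18 20 20 14 9 3 0]
t=12: x=[19.8371 18.1937 19.8424 19.5350 14.0028 8.9181 3.2636 0.2317] k=[18 17 20 18 14 9 4 0]
t=13: x=[17.7647 17.1410 19.6062 17.7850 13.8518 8.9931 4.1213 0.3089] k=[18 18 20 19 12 7 2 0]
t=14: x=[17.8448 18.0354 19.7636 18.5044 12.0676 6.9936 2.2532 0.1545] k=[17 19 19 17 13 6 1 2]
t=15: x=[16.9401 18.7758 18.7948 16.7602 12.6952 6.1440 1.4692 1.9770] k=[15 19 20 16 15 6 0 1]
t=16: x=[14.9936 18.6963 19.6062 16.1215 14.3302 6.2190 0.5323 0.9514] k=[17 19 20 16 14 5 3 3]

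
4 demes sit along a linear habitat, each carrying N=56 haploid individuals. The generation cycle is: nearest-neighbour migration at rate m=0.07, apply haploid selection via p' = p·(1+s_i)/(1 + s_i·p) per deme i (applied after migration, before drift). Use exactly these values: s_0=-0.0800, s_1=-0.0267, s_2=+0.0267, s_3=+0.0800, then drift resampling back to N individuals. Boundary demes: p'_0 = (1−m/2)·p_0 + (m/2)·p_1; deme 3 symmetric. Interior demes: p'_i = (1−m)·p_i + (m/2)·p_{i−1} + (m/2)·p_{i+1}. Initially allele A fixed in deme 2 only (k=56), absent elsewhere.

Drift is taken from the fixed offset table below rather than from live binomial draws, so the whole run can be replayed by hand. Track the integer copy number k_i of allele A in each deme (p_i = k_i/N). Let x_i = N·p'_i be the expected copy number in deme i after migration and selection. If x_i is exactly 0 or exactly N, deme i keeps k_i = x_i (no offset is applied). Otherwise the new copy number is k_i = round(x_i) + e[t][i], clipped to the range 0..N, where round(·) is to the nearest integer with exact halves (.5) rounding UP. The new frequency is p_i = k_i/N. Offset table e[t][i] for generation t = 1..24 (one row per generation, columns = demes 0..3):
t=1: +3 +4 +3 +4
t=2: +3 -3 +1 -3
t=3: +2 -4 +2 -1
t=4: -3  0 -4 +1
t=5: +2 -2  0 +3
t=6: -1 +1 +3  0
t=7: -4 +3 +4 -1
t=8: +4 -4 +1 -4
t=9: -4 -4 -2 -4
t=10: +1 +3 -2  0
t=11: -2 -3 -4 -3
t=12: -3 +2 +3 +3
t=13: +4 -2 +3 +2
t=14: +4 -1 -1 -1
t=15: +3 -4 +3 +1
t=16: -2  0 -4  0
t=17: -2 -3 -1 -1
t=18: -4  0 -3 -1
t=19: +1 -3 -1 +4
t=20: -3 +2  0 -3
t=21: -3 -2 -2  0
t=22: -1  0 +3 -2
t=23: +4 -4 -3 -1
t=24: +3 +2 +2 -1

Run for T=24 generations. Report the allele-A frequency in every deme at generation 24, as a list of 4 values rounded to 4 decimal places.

[0.1250, 0.0536, 0.4286, 0.5179]

t=0: k=[0 0 56 0]
t=1: x=[0.0000 1.9095 52.1750 2.1109] k=[0 6 55 6]
t=2: x=[0.1933 7.3308 51.6763 8.2414] k=[3 4 53 5]
t=3: x=[2.8044 5.5434 49.7528 7.1462] k=[5 2 52 6]
t=4: x=[4.5351 3.7590 48.8068 8.1304] k=[2 4 45 9]
t=5: x=[1.9100 5.2351 42.5758 10.9207] k=[4 3 43 14]
t=6: x=[3.6686 4.3257 40.8776 15.8757] k=[3 5 44 16]
t=7: x=[2.8368 6.1454 41.9344 17.9041] k=[0 9 46 17]
t=8: x=[0.2899 9.7600 43.9412 18.9680] k=[4 6 45 15]
t=9: x=[3.7663 7.1250 42.8520 16.9455] k=[0 3 41 13]
t=10: x=[0.0966 4.1205 39.0035 14.8028] k=[1 7 37 15]
t=11: x=[1.1151 7.6593 35.5235 16.6564] k=[0 5 32 14]
t=12: x=[0.1610 5.6314 30.7907 15.4769] k=[0 8 34 18]
t=13: x=[0.2577 8.4343 32.8885 19.5271] k=[4 6 36 22]
t=14: x=[3.7663 6.8163 34.8082 23.5331] k=[8 6 34 23]
t=15: x=[7.3792 6.8849 32.9930 24.4394] k=[10 3 36 25]
t=16: x=[9.1014 4.2915 34.8082 26.4564] k=[7 4 31 26]
t=17: x=[6.4065 4.9270 30.2469 27.2500] k=[4 2 29 26]
t=18: x=[3.6360 2.9387 28.3189 27.1798] k=[0 3 25 26]
t=19: x=[0.0966 3.5734 24.6279 27.0392] k=[1 1 24 31]
t=20: x=[0.9213 1.7583 23.7999 31.8175] k=[0 4 24 29]
t=21: x=[0.1288 4.4479 23.8350 29.8998] k=[0 2 22 30]
t=22: x=[0.0644 2.5630 21.9305 30.7903] k=[0 3 25 29]
t=23: x=[0.0966 3.5734 24.7333 29.9346] k=[4 0 22 29]
t=24: x=[3.5709 0.8861 21.8249 29.8300] k=[7 3 24 29]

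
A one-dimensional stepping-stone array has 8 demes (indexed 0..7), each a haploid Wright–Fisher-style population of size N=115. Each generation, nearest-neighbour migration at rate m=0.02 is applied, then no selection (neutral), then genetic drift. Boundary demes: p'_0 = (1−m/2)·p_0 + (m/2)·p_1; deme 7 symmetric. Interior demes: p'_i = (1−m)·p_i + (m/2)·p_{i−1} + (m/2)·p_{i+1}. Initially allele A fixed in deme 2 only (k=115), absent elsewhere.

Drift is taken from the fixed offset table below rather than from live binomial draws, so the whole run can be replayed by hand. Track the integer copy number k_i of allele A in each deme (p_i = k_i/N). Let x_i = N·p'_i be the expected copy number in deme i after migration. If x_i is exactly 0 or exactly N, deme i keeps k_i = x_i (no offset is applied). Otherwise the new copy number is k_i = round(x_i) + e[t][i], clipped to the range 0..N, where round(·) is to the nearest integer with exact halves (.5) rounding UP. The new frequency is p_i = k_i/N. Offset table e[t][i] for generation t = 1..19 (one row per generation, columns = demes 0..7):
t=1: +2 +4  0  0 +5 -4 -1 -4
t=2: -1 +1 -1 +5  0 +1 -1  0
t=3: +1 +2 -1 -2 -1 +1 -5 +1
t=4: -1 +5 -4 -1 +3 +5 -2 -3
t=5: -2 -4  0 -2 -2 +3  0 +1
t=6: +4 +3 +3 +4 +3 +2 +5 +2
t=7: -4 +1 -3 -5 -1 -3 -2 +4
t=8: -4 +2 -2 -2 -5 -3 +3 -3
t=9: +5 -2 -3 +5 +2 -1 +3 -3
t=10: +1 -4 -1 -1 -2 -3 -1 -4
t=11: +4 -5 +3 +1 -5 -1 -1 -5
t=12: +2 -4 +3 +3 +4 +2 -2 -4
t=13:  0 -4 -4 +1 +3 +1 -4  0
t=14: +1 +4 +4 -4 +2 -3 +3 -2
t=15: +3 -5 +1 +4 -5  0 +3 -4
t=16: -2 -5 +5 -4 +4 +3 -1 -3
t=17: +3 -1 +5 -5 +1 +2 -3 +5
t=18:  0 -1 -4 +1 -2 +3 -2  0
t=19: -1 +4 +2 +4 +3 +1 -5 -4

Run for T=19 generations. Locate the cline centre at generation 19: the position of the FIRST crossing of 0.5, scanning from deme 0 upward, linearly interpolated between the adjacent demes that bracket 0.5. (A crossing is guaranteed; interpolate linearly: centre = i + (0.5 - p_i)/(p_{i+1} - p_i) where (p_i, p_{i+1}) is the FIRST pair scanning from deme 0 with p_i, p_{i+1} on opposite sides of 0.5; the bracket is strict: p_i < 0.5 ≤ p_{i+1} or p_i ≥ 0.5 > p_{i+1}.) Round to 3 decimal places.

1.622

t=0: k=[0 0 115 0 0 0 0 0]
t=1: x=[0.0000 1.1500 112.7000 1.1500 0.0000 0.0000 0.0000 0.0000] k=[0 5 113 1 0 0 0 0]
t=2: x=[0.0500 6.0300 110.8000 2.1100 0.0100 0.0000 0.0000 0.0000] k=[0 7 110 7 0 0 0 0]
t=3: x=[0.0700 7.9600 107.9400 7.9600 0.0700 0.0000 0.0000 0.0000] k=[1 10 107 6 0 0 0 0]
t=4: x=[1.0900 10.8800 105.0200 6.9500 0.0600 0.0000 0.0000 0.0000] k=[0 16 101 6 3 0 0 0]
t=5: x=[0.1600 16.6900 99.2000 6.9200 3.0000 0.0300 0.0000 0.0000] k=[0 13 99 5 1 3 0 0]
t=6: x=[0.1300 13.7300 97.2000 5.9000 1.0600 2.9500 0.0300 0.0000] k=[4 17 100 10 4 5 5 0]
t=7: x=[4.1300 17.7000 98.2700 10.8400 4.0700 4.9900 4.9500 0.0500] k=[0 19 95 6 3 2 3 4]
t=8: x=[0.1900 19.5700 93.3500 6.8600 3.0200 2.0200 3.0000 3.9900] k=[0 22 91 5 0 0 6 1]
t=9: x=[0.2200 22.4700 89.4500 5.8100 0.0500 0.0600 5.8900 1.0500] k=[5 20 86 11 2 0 9 0]
t=10: x=[5.1500 20.5100 84.5900 11.6600 2.0700 0.1100 8.8200 0.0900] k=[6 17 84 11 0 0 8 0]
t=11: x=[6.1100 17.5600 82.6000 11.6200 0.1100 0.0800 7.8400 0.0800] k=[10 13 86 13 0 0 7 0]
t=12: x=[10.0300 13.7000 84.5400 13.6000 0.1300 0.0700 6.8600 0.0700] k=[12 10 88 17 4 2 5 0]
t=13: x=[11.9800 10.8000 86.5100 17.5800 4.1100 2.0500 4.9200 0.0500] k=[12 7 83 19 7 3 1 0]
t=14: x=[11.9500 7.8100 81.6000 19.5200 7.0800 3.0200 1.0100 0.0100] k=[13 12 86 16 9 0 4 0]
t=15: x=[12.9900 12.7500 84.5600 16.6300 8.9800 0.1300 3.9200 0.0400] k=[16 8 86 21 4 0 7 0]
t=16: x=[15.9200 8.8600 84.5700 21.4800 4.1300 0.1100 6.8600 0.0700] k=[14 4 90 17 8 3 6 0]
t=17: x=[13.9000 4.9600 88.4100 17.6400 8.0400 3.0800 5.9100 0.0600] k=[17 4 93 13 9 5 3 5]
t=18: x=[16.8700 5.0200 91.3100 13.7600 9.0000 5.0200 3.0400 4.9800] k=[17 4 87 15 7 8 1 5]
t=19: x=[16.8700 4.9600 85.4500 15.6400 7.0900 7.9200 1.1100 4.9600] k=[16 9 87 20 10 9 0 1]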